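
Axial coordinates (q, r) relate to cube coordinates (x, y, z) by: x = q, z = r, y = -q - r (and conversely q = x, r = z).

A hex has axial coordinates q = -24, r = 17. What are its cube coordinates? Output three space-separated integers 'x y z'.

Answer: -24 7 17

Derivation:
x = q = -24
z = r = 17
y = -x - z = -(-24) - (17) = 7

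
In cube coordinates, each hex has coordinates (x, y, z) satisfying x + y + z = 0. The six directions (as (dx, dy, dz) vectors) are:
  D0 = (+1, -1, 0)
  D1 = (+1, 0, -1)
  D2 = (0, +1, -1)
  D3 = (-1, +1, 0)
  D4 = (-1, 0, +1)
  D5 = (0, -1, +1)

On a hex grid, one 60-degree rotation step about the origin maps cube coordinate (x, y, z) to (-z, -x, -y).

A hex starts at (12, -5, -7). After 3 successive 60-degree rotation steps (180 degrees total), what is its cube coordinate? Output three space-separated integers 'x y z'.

Start: (12, -5, -7)
Step 1: (12, -5, -7) -> (-(-7), -(12), -(-5)) = (7, -12, 5)
Step 2: (7, -12, 5) -> (-(5), -(7), -(-12)) = (-5, -7, 12)
Step 3: (-5, -7, 12) -> (-(12), -(-5), -(-7)) = (-12, 5, 7)

Answer: -12 5 7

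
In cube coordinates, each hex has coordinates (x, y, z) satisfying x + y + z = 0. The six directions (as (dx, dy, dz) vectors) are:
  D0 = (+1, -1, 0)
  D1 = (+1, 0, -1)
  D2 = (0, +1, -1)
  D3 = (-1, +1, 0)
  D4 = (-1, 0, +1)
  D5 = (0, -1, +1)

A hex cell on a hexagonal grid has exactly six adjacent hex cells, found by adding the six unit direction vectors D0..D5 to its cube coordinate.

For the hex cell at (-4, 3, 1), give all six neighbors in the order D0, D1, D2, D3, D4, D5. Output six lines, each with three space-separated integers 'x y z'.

Answer: -3 2 1
-3 3 0
-4 4 0
-5 4 1
-5 3 2
-4 2 2

Derivation:
Center: (-4, 3, 1). Add each direction:
  D0: (-4, 3, 1) + (1, -1, 0) = (-3, 2, 1)
  D1: (-4, 3, 1) + (1, 0, -1) = (-3, 3, 0)
  D2: (-4, 3, 1) + (0, 1, -1) = (-4, 4, 0)
  D3: (-4, 3, 1) + (-1, 1, 0) = (-5, 4, 1)
  D4: (-4, 3, 1) + (-1, 0, 1) = (-5, 3, 2)
  D5: (-4, 3, 1) + (0, -1, 1) = (-4, 2, 2)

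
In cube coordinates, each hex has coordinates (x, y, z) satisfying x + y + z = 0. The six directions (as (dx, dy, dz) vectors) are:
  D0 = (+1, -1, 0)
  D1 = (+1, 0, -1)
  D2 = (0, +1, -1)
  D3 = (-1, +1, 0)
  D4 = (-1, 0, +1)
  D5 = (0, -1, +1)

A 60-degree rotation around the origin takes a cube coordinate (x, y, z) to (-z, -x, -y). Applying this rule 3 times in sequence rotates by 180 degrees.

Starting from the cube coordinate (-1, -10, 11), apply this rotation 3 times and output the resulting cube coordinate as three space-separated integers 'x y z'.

Start: (-1, -10, 11)
Step 1: (-1, -10, 11) -> (-(11), -(-1), -(-10)) = (-11, 1, 10)
Step 2: (-11, 1, 10) -> (-(10), -(-11), -(1)) = (-10, 11, -1)
Step 3: (-10, 11, -1) -> (-(-1), -(-10), -(11)) = (1, 10, -11)

Answer: 1 10 -11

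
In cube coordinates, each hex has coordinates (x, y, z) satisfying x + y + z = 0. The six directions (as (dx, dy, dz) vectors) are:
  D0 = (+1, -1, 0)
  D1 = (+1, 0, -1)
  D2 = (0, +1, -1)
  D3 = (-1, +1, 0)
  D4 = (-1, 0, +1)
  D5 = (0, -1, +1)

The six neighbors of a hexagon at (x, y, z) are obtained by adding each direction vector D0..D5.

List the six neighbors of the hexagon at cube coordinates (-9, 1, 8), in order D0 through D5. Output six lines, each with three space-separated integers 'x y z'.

Answer: -8 0 8
-8 1 7
-9 2 7
-10 2 8
-10 1 9
-9 0 9

Derivation:
Center: (-9, 1, 8). Add each direction:
  D0: (-9, 1, 8) + (1, -1, 0) = (-8, 0, 8)
  D1: (-9, 1, 8) + (1, 0, -1) = (-8, 1, 7)
  D2: (-9, 1, 8) + (0, 1, -1) = (-9, 2, 7)
  D3: (-9, 1, 8) + (-1, 1, 0) = (-10, 2, 8)
  D4: (-9, 1, 8) + (-1, 0, 1) = (-10, 1, 9)
  D5: (-9, 1, 8) + (0, -1, 1) = (-9, 0, 9)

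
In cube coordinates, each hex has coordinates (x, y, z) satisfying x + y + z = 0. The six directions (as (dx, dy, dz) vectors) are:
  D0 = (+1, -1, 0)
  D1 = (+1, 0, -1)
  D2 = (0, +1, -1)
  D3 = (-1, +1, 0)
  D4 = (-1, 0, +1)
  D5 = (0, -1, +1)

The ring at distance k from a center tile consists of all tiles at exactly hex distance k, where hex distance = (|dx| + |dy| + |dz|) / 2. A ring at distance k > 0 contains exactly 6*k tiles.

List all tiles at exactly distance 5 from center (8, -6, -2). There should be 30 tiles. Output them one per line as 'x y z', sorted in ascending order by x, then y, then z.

Answer: 3 -6 3
3 -5 2
3 -4 1
3 -3 0
3 -2 -1
3 -1 -2
4 -7 3
4 -1 -3
5 -8 3
5 -1 -4
6 -9 3
6 -1 -5
7 -10 3
7 -1 -6
8 -11 3
8 -1 -7
9 -11 2
9 -2 -7
10 -11 1
10 -3 -7
11 -11 0
11 -4 -7
12 -11 -1
12 -5 -7
13 -11 -2
13 -10 -3
13 -9 -4
13 -8 -5
13 -7 -6
13 -6 -7

Derivation:
Walk ring at distance 5 from (8, -6, -2):
Start at center + D4*5 = (3, -6, 3)
  hex 0: (3, -6, 3)
  hex 1: (4, -7, 3)
  hex 2: (5, -8, 3)
  hex 3: (6, -9, 3)
  hex 4: (7, -10, 3)
  hex 5: (8, -11, 3)
  hex 6: (9, -11, 2)
  hex 7: (10, -11, 1)
  hex 8: (11, -11, 0)
  hex 9: (12, -11, -1)
  hex 10: (13, -11, -2)
  hex 11: (13, -10, -3)
  hex 12: (13, -9, -4)
  hex 13: (13, -8, -5)
  hex 14: (13, -7, -6)
  hex 15: (13, -6, -7)
  hex 16: (12, -5, -7)
  hex 17: (11, -4, -7)
  hex 18: (10, -3, -7)
  hex 19: (9, -2, -7)
  hex 20: (8, -1, -7)
  hex 21: (7, -1, -6)
  hex 22: (6, -1, -5)
  hex 23: (5, -1, -4)
  hex 24: (4, -1, -3)
  hex 25: (3, -1, -2)
  hex 26: (3, -2, -1)
  hex 27: (3, -3, 0)
  hex 28: (3, -4, 1)
  hex 29: (3, -5, 2)
Sorted: 30 hexes.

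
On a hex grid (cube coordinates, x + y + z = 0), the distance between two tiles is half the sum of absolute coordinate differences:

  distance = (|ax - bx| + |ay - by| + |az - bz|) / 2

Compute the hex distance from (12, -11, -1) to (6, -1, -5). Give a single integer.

|ax - bx| = |12 - 6| = 6
|ay - by| = |-11 - (-1)| = 10
|az - bz| = |-1 - (-5)| = 4
distance = (6 + 10 + 4) / 2 = 20 / 2 = 10

Answer: 10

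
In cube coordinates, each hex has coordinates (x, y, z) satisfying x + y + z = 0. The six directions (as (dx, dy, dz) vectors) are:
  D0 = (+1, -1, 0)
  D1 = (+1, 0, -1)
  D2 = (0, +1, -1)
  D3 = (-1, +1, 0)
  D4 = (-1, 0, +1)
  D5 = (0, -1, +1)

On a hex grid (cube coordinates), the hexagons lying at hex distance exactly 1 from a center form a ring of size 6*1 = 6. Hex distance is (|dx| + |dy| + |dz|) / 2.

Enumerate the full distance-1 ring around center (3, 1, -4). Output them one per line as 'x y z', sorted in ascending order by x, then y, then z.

Answer: 2 1 -3
2 2 -4
3 0 -3
3 2 -5
4 0 -4
4 1 -5

Derivation:
Walk ring at distance 1 from (3, 1, -4):
Start at center + D4*1 = (2, 1, -3)
  hex 0: (2, 1, -3)
  hex 1: (3, 0, -3)
  hex 2: (4, 0, -4)
  hex 3: (4, 1, -5)
  hex 4: (3, 2, -5)
  hex 5: (2, 2, -4)
Sorted: 6 hexes.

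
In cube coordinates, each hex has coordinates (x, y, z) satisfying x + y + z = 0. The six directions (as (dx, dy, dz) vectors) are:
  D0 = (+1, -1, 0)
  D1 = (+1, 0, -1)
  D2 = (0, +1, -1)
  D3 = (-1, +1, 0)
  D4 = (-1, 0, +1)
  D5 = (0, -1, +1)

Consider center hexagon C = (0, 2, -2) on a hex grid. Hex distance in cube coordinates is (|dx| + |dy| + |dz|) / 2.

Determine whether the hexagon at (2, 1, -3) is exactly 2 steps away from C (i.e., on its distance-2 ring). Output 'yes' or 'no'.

|px - cx| = |2 - 0| = 2
|py - cy| = |1 - 2| = 1
|pz - cz| = |-3 - (-2)| = 1
distance = (2+1+1)/2 = 4/2 = 2
radius = 2; distance == radius -> yes

Answer: yes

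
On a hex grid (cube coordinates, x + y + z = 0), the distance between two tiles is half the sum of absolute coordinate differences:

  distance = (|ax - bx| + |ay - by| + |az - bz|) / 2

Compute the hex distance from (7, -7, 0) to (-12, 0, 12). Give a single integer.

Answer: 19

Derivation:
|ax - bx| = |7 - (-12)| = 19
|ay - by| = |-7 - 0| = 7
|az - bz| = |0 - 12| = 12
distance = (19 + 7 + 12) / 2 = 38 / 2 = 19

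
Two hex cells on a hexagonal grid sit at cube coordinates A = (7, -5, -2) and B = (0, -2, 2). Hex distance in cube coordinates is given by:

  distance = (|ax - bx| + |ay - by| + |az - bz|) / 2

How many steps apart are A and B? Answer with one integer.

Answer: 7

Derivation:
|ax - bx| = |7 - 0| = 7
|ay - by| = |-5 - (-2)| = 3
|az - bz| = |-2 - 2| = 4
distance = (7 + 3 + 4) / 2 = 14 / 2 = 7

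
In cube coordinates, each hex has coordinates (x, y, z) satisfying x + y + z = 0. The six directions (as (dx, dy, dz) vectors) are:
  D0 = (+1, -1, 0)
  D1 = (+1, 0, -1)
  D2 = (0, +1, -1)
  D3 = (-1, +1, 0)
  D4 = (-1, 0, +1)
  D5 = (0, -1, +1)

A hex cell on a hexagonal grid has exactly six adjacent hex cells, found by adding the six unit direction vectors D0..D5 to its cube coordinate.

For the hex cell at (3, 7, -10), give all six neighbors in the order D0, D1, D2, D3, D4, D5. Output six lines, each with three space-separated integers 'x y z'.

Answer: 4 6 -10
4 7 -11
3 8 -11
2 8 -10
2 7 -9
3 6 -9

Derivation:
Center: (3, 7, -10). Add each direction:
  D0: (3, 7, -10) + (1, -1, 0) = (4, 6, -10)
  D1: (3, 7, -10) + (1, 0, -1) = (4, 7, -11)
  D2: (3, 7, -10) + (0, 1, -1) = (3, 8, -11)
  D3: (3, 7, -10) + (-1, 1, 0) = (2, 8, -10)
  D4: (3, 7, -10) + (-1, 0, 1) = (2, 7, -9)
  D5: (3, 7, -10) + (0, -1, 1) = (3, 6, -9)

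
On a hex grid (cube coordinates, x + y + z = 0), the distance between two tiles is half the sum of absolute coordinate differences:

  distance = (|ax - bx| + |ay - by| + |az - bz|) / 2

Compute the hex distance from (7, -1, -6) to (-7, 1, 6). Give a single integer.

|ax - bx| = |7 - (-7)| = 14
|ay - by| = |-1 - 1| = 2
|az - bz| = |-6 - 6| = 12
distance = (14 + 2 + 12) / 2 = 28 / 2 = 14

Answer: 14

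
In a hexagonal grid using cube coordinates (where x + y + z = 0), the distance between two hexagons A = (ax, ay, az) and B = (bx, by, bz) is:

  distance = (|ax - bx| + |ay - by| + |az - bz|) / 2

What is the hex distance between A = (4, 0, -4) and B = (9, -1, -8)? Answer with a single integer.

|ax - bx| = |4 - 9| = 5
|ay - by| = |0 - (-1)| = 1
|az - bz| = |-4 - (-8)| = 4
distance = (5 + 1 + 4) / 2 = 10 / 2 = 5

Answer: 5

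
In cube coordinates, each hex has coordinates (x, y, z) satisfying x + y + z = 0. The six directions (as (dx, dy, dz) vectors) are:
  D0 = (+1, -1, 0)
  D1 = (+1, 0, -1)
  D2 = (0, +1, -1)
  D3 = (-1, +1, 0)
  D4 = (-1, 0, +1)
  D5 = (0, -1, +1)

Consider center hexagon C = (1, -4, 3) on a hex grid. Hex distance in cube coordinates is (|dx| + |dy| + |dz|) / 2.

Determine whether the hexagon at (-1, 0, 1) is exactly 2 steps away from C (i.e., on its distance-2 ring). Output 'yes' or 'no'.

Answer: no

Derivation:
|px - cx| = |-1 - 1| = 2
|py - cy| = |0 - (-4)| = 4
|pz - cz| = |1 - 3| = 2
distance = (2+4+2)/2 = 8/2 = 4
radius = 2; distance != radius -> no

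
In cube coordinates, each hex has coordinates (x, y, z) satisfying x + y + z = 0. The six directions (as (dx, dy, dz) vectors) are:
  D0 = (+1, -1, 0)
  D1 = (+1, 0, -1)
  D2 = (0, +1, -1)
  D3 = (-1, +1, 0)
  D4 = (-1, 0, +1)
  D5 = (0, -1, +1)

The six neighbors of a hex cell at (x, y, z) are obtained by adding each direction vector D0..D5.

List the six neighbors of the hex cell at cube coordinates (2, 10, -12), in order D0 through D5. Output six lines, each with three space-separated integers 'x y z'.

Answer: 3 9 -12
3 10 -13
2 11 -13
1 11 -12
1 10 -11
2 9 -11

Derivation:
Center: (2, 10, -12). Add each direction:
  D0: (2, 10, -12) + (1, -1, 0) = (3, 9, -12)
  D1: (2, 10, -12) + (1, 0, -1) = (3, 10, -13)
  D2: (2, 10, -12) + (0, 1, -1) = (2, 11, -13)
  D3: (2, 10, -12) + (-1, 1, 0) = (1, 11, -12)
  D4: (2, 10, -12) + (-1, 0, 1) = (1, 10, -11)
  D5: (2, 10, -12) + (0, -1, 1) = (2, 9, -11)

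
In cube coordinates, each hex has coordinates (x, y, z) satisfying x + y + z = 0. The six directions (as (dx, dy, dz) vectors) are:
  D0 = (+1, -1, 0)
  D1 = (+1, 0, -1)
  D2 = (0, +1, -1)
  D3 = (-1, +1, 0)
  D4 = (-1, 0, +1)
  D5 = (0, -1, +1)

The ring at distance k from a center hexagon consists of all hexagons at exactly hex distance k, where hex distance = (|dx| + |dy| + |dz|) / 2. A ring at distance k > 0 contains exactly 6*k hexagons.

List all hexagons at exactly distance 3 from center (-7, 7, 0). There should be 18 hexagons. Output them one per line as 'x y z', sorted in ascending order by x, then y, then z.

Walk ring at distance 3 from (-7, 7, 0):
Start at center + D4*3 = (-10, 7, 3)
  hex 0: (-10, 7, 3)
  hex 1: (-9, 6, 3)
  hex 2: (-8, 5, 3)
  hex 3: (-7, 4, 3)
  hex 4: (-6, 4, 2)
  hex 5: (-5, 4, 1)
  hex 6: (-4, 4, 0)
  hex 7: (-4, 5, -1)
  hex 8: (-4, 6, -2)
  hex 9: (-4, 7, -3)
  hex 10: (-5, 8, -3)
  hex 11: (-6, 9, -3)
  hex 12: (-7, 10, -3)
  hex 13: (-8, 10, -2)
  hex 14: (-9, 10, -1)
  hex 15: (-10, 10, 0)
  hex 16: (-10, 9, 1)
  hex 17: (-10, 8, 2)
Sorted: 18 hexes.

Answer: -10 7 3
-10 8 2
-10 9 1
-10 10 0
-9 6 3
-9 10 -1
-8 5 3
-8 10 -2
-7 4 3
-7 10 -3
-6 4 2
-6 9 -3
-5 4 1
-5 8 -3
-4 4 0
-4 5 -1
-4 6 -2
-4 7 -3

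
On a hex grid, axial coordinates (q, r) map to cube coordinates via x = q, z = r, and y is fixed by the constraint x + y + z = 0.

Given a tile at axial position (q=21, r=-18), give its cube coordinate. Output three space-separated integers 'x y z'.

Answer: 21 -3 -18

Derivation:
x = q = 21
z = r = -18
y = -x - z = -(21) - (-18) = -3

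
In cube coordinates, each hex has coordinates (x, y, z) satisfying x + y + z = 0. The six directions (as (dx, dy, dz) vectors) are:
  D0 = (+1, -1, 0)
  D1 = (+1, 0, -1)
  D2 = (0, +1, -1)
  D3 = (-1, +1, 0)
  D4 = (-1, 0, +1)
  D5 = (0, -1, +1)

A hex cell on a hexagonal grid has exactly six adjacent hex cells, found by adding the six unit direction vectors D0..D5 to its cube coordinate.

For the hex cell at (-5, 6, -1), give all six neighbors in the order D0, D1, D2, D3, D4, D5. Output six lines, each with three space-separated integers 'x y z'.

Answer: -4 5 -1
-4 6 -2
-5 7 -2
-6 7 -1
-6 6 0
-5 5 0

Derivation:
Center: (-5, 6, -1). Add each direction:
  D0: (-5, 6, -1) + (1, -1, 0) = (-4, 5, -1)
  D1: (-5, 6, -1) + (1, 0, -1) = (-4, 6, -2)
  D2: (-5, 6, -1) + (0, 1, -1) = (-5, 7, -2)
  D3: (-5, 6, -1) + (-1, 1, 0) = (-6, 7, -1)
  D4: (-5, 6, -1) + (-1, 0, 1) = (-6, 6, 0)
  D5: (-5, 6, -1) + (0, -1, 1) = (-5, 5, 0)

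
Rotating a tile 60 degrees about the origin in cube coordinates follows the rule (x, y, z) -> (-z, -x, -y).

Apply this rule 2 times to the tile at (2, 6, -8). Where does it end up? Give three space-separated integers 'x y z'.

Start: (2, 6, -8)
Step 1: (2, 6, -8) -> (-(-8), -(2), -(6)) = (8, -2, -6)
Step 2: (8, -2, -6) -> (-(-6), -(8), -(-2)) = (6, -8, 2)

Answer: 6 -8 2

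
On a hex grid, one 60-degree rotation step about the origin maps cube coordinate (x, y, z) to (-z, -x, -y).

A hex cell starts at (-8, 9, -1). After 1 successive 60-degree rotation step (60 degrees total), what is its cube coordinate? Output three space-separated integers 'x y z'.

Answer: 1 8 -9

Derivation:
Start: (-8, 9, -1)
Step 1: (-8, 9, -1) -> (-(-1), -(-8), -(9)) = (1, 8, -9)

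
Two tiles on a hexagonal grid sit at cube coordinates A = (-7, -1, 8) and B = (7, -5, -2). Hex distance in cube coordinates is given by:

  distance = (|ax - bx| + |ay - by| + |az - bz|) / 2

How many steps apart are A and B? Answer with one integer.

Answer: 14

Derivation:
|ax - bx| = |-7 - 7| = 14
|ay - by| = |-1 - (-5)| = 4
|az - bz| = |8 - (-2)| = 10
distance = (14 + 4 + 10) / 2 = 28 / 2 = 14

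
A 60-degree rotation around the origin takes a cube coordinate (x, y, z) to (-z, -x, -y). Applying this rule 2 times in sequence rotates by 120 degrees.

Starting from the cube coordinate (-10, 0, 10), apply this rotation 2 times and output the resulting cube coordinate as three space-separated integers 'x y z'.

Answer: 0 10 -10

Derivation:
Start: (-10, 0, 10)
Step 1: (-10, 0, 10) -> (-(10), -(-10), -(0)) = (-10, 10, 0)
Step 2: (-10, 10, 0) -> (-(0), -(-10), -(10)) = (0, 10, -10)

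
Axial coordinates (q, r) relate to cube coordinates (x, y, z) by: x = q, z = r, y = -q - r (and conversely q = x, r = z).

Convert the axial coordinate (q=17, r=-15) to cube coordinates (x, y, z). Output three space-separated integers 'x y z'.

x = q = 17
z = r = -15
y = -x - z = -(17) - (-15) = -2

Answer: 17 -2 -15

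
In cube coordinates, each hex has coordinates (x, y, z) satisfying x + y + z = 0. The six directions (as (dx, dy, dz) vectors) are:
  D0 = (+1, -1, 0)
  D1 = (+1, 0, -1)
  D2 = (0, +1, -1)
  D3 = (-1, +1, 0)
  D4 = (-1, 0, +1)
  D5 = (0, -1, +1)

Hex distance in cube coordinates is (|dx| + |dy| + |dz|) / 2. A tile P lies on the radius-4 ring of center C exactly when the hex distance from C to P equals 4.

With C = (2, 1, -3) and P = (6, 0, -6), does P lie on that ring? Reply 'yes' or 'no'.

Answer: yes

Derivation:
|px - cx| = |6 - 2| = 4
|py - cy| = |0 - 1| = 1
|pz - cz| = |-6 - (-3)| = 3
distance = (4+1+3)/2 = 8/2 = 4
radius = 4; distance == radius -> yes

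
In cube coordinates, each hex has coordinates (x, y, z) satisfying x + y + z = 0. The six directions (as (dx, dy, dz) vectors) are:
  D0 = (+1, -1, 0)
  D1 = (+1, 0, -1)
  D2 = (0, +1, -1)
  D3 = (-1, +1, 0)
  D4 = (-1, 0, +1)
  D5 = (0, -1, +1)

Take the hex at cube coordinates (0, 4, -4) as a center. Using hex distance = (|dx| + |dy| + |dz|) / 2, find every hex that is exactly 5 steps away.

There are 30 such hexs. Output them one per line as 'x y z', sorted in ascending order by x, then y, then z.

Answer: -5 4 1
-5 5 0
-5 6 -1
-5 7 -2
-5 8 -3
-5 9 -4
-4 3 1
-4 9 -5
-3 2 1
-3 9 -6
-2 1 1
-2 9 -7
-1 0 1
-1 9 -8
0 -1 1
0 9 -9
1 -1 0
1 8 -9
2 -1 -1
2 7 -9
3 -1 -2
3 6 -9
4 -1 -3
4 5 -9
5 -1 -4
5 0 -5
5 1 -6
5 2 -7
5 3 -8
5 4 -9

Derivation:
Walk ring at distance 5 from (0, 4, -4):
Start at center + D4*5 = (-5, 4, 1)
  hex 0: (-5, 4, 1)
  hex 1: (-4, 3, 1)
  hex 2: (-3, 2, 1)
  hex 3: (-2, 1, 1)
  hex 4: (-1, 0, 1)
  hex 5: (0, -1, 1)
  hex 6: (1, -1, 0)
  hex 7: (2, -1, -1)
  hex 8: (3, -1, -2)
  hex 9: (4, -1, -3)
  hex 10: (5, -1, -4)
  hex 11: (5, 0, -5)
  hex 12: (5, 1, -6)
  hex 13: (5, 2, -7)
  hex 14: (5, 3, -8)
  hex 15: (5, 4, -9)
  hex 16: (4, 5, -9)
  hex 17: (3, 6, -9)
  hex 18: (2, 7, -9)
  hex 19: (1, 8, -9)
  hex 20: (0, 9, -9)
  hex 21: (-1, 9, -8)
  hex 22: (-2, 9, -7)
  hex 23: (-3, 9, -6)
  hex 24: (-4, 9, -5)
  hex 25: (-5, 9, -4)
  hex 26: (-5, 8, -3)
  hex 27: (-5, 7, -2)
  hex 28: (-5, 6, -1)
  hex 29: (-5, 5, 0)
Sorted: 30 hexes.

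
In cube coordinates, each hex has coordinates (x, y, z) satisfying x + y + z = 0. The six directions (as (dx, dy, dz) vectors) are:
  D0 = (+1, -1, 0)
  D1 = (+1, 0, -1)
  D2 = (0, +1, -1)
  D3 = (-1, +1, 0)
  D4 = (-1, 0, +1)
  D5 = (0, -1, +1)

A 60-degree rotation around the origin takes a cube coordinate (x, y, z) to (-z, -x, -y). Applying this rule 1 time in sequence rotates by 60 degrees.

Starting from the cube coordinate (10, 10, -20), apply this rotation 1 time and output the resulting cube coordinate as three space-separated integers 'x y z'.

Start: (10, 10, -20)
Step 1: (10, 10, -20) -> (-(-20), -(10), -(10)) = (20, -10, -10)

Answer: 20 -10 -10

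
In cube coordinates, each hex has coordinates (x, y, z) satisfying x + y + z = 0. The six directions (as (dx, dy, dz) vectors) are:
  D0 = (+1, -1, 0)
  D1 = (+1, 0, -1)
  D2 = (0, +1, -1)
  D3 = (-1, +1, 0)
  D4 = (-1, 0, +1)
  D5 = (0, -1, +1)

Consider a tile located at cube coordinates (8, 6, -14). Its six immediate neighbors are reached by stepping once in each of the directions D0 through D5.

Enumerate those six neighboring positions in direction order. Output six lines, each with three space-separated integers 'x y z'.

Center: (8, 6, -14). Add each direction:
  D0: (8, 6, -14) + (1, -1, 0) = (9, 5, -14)
  D1: (8, 6, -14) + (1, 0, -1) = (9, 6, -15)
  D2: (8, 6, -14) + (0, 1, -1) = (8, 7, -15)
  D3: (8, 6, -14) + (-1, 1, 0) = (7, 7, -14)
  D4: (8, 6, -14) + (-1, 0, 1) = (7, 6, -13)
  D5: (8, 6, -14) + (0, -1, 1) = (8, 5, -13)

Answer: 9 5 -14
9 6 -15
8 7 -15
7 7 -14
7 6 -13
8 5 -13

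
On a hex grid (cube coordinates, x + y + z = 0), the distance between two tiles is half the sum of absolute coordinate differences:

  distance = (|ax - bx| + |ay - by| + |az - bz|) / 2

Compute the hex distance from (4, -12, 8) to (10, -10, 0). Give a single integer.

|ax - bx| = |4 - 10| = 6
|ay - by| = |-12 - (-10)| = 2
|az - bz| = |8 - 0| = 8
distance = (6 + 2 + 8) / 2 = 16 / 2 = 8

Answer: 8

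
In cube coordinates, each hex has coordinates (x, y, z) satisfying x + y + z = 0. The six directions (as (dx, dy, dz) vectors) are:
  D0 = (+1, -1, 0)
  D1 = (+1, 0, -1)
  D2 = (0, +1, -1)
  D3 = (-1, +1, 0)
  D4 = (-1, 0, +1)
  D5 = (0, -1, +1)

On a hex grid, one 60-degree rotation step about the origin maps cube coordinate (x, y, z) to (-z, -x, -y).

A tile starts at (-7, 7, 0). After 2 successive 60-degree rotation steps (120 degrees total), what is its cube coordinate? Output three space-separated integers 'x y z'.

Answer: 7 0 -7

Derivation:
Start: (-7, 7, 0)
Step 1: (-7, 7, 0) -> (-(0), -(-7), -(7)) = (0, 7, -7)
Step 2: (0, 7, -7) -> (-(-7), -(0), -(7)) = (7, 0, -7)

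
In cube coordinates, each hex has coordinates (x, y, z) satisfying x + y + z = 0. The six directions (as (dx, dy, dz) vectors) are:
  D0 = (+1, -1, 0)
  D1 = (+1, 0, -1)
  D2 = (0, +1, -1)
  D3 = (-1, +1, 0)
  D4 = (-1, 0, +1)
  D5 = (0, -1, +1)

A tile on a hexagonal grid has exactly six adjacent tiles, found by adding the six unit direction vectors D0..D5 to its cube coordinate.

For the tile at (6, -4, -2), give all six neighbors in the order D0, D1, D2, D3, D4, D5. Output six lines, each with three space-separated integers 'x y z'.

Center: (6, -4, -2). Add each direction:
  D0: (6, -4, -2) + (1, -1, 0) = (7, -5, -2)
  D1: (6, -4, -2) + (1, 0, -1) = (7, -4, -3)
  D2: (6, -4, -2) + (0, 1, -1) = (6, -3, -3)
  D3: (6, -4, -2) + (-1, 1, 0) = (5, -3, -2)
  D4: (6, -4, -2) + (-1, 0, 1) = (5, -4, -1)
  D5: (6, -4, -2) + (0, -1, 1) = (6, -5, -1)

Answer: 7 -5 -2
7 -4 -3
6 -3 -3
5 -3 -2
5 -4 -1
6 -5 -1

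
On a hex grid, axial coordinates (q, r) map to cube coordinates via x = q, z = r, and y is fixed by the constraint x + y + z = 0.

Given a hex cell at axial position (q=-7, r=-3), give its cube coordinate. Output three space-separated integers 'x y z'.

Answer: -7 10 -3

Derivation:
x = q = -7
z = r = -3
y = -x - z = -(-7) - (-3) = 10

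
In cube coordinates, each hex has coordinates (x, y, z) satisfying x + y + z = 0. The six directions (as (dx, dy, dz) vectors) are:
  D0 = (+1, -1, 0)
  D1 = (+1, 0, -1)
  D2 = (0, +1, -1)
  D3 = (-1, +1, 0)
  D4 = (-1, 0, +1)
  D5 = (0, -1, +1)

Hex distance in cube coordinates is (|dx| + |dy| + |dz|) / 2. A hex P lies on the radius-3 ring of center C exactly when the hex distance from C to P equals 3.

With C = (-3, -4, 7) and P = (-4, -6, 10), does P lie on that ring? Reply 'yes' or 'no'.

|px - cx| = |-4 - (-3)| = 1
|py - cy| = |-6 - (-4)| = 2
|pz - cz| = |10 - 7| = 3
distance = (1+2+3)/2 = 6/2 = 3
radius = 3; distance == radius -> yes

Answer: yes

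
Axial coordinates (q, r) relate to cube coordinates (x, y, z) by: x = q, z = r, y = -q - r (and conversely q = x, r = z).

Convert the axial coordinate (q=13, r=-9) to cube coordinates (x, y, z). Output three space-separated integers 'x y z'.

Answer: 13 -4 -9

Derivation:
x = q = 13
z = r = -9
y = -x - z = -(13) - (-9) = -4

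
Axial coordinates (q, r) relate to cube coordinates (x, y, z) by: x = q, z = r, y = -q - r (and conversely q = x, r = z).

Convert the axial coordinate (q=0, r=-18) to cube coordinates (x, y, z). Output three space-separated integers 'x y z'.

x = q = 0
z = r = -18
y = -x - z = -(0) - (-18) = 18

Answer: 0 18 -18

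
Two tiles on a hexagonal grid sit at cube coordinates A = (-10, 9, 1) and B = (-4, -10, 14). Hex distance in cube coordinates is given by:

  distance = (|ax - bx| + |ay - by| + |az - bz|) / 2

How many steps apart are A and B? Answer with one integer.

Answer: 19

Derivation:
|ax - bx| = |-10 - (-4)| = 6
|ay - by| = |9 - (-10)| = 19
|az - bz| = |1 - 14| = 13
distance = (6 + 19 + 13) / 2 = 38 / 2 = 19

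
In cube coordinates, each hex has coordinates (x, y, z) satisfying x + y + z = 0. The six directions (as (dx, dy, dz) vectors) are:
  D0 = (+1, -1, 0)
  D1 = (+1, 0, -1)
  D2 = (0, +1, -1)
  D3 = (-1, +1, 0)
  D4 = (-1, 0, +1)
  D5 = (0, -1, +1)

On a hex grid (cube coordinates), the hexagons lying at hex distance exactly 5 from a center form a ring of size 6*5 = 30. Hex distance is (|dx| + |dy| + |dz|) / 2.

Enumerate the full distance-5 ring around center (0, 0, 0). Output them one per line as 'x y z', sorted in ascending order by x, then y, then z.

Answer: -5 0 5
-5 1 4
-5 2 3
-5 3 2
-5 4 1
-5 5 0
-4 -1 5
-4 5 -1
-3 -2 5
-3 5 -2
-2 -3 5
-2 5 -3
-1 -4 5
-1 5 -4
0 -5 5
0 5 -5
1 -5 4
1 4 -5
2 -5 3
2 3 -5
3 -5 2
3 2 -5
4 -5 1
4 1 -5
5 -5 0
5 -4 -1
5 -3 -2
5 -2 -3
5 -1 -4
5 0 -5

Derivation:
Walk ring at distance 5 from (0, 0, 0):
Start at center + D4*5 = (-5, 0, 5)
  hex 0: (-5, 0, 5)
  hex 1: (-4, -1, 5)
  hex 2: (-3, -2, 5)
  hex 3: (-2, -3, 5)
  hex 4: (-1, -4, 5)
  hex 5: (0, -5, 5)
  hex 6: (1, -5, 4)
  hex 7: (2, -5, 3)
  hex 8: (3, -5, 2)
  hex 9: (4, -5, 1)
  hex 10: (5, -5, 0)
  hex 11: (5, -4, -1)
  hex 12: (5, -3, -2)
  hex 13: (5, -2, -3)
  hex 14: (5, -1, -4)
  hex 15: (5, 0, -5)
  hex 16: (4, 1, -5)
  hex 17: (3, 2, -5)
  hex 18: (2, 3, -5)
  hex 19: (1, 4, -5)
  hex 20: (0, 5, -5)
  hex 21: (-1, 5, -4)
  hex 22: (-2, 5, -3)
  hex 23: (-3, 5, -2)
  hex 24: (-4, 5, -1)
  hex 25: (-5, 5, 0)
  hex 26: (-5, 4, 1)
  hex 27: (-5, 3, 2)
  hex 28: (-5, 2, 3)
  hex 29: (-5, 1, 4)
Sorted: 30 hexes.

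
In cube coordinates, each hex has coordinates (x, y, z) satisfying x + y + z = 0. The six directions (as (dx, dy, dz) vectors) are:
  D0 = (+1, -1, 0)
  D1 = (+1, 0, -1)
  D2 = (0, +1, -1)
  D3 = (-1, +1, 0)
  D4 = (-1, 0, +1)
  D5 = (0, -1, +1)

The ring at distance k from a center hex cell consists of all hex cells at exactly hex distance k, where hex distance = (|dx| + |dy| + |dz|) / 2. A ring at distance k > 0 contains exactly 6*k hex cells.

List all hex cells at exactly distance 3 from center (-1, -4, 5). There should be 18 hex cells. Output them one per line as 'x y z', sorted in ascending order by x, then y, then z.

Walk ring at distance 3 from (-1, -4, 5):
Start at center + D4*3 = (-4, -4, 8)
  hex 0: (-4, -4, 8)
  hex 1: (-3, -5, 8)
  hex 2: (-2, -6, 8)
  hex 3: (-1, -7, 8)
  hex 4: (0, -7, 7)
  hex 5: (1, -7, 6)
  hex 6: (2, -7, 5)
  hex 7: (2, -6, 4)
  hex 8: (2, -5, 3)
  hex 9: (2, -4, 2)
  hex 10: (1, -3, 2)
  hex 11: (0, -2, 2)
  hex 12: (-1, -1, 2)
  hex 13: (-2, -1, 3)
  hex 14: (-3, -1, 4)
  hex 15: (-4, -1, 5)
  hex 16: (-4, -2, 6)
  hex 17: (-4, -3, 7)
Sorted: 18 hexes.

Answer: -4 -4 8
-4 -3 7
-4 -2 6
-4 -1 5
-3 -5 8
-3 -1 4
-2 -6 8
-2 -1 3
-1 -7 8
-1 -1 2
0 -7 7
0 -2 2
1 -7 6
1 -3 2
2 -7 5
2 -6 4
2 -5 3
2 -4 2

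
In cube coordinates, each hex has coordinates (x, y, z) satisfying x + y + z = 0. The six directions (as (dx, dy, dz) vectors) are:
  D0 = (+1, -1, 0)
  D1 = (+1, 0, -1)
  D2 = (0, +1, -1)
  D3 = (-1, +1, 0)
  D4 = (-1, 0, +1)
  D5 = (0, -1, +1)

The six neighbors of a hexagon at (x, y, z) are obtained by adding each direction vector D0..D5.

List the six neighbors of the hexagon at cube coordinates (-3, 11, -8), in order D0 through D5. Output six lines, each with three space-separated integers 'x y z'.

Answer: -2 10 -8
-2 11 -9
-3 12 -9
-4 12 -8
-4 11 -7
-3 10 -7

Derivation:
Center: (-3, 11, -8). Add each direction:
  D0: (-3, 11, -8) + (1, -1, 0) = (-2, 10, -8)
  D1: (-3, 11, -8) + (1, 0, -1) = (-2, 11, -9)
  D2: (-3, 11, -8) + (0, 1, -1) = (-3, 12, -9)
  D3: (-3, 11, -8) + (-1, 1, 0) = (-4, 12, -8)
  D4: (-3, 11, -8) + (-1, 0, 1) = (-4, 11, -7)
  D5: (-3, 11, -8) + (0, -1, 1) = (-3, 10, -7)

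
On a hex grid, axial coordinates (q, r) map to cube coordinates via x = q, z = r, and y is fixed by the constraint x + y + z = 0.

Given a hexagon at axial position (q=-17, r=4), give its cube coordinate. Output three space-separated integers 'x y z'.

x = q = -17
z = r = 4
y = -x - z = -(-17) - (4) = 13

Answer: -17 13 4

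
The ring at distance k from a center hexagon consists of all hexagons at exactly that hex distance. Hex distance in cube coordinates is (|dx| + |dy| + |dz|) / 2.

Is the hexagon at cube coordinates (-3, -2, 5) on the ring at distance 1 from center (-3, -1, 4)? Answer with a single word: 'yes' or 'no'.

|px - cx| = |-3 - (-3)| = 0
|py - cy| = |-2 - (-1)| = 1
|pz - cz| = |5 - 4| = 1
distance = (0+1+1)/2 = 2/2 = 1
radius = 1; distance == radius -> yes

Answer: yes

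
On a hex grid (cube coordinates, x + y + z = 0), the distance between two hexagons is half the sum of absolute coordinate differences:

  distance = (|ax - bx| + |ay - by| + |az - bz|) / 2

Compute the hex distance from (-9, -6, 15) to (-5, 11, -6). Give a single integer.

|ax - bx| = |-9 - (-5)| = 4
|ay - by| = |-6 - 11| = 17
|az - bz| = |15 - (-6)| = 21
distance = (4 + 17 + 21) / 2 = 42 / 2 = 21

Answer: 21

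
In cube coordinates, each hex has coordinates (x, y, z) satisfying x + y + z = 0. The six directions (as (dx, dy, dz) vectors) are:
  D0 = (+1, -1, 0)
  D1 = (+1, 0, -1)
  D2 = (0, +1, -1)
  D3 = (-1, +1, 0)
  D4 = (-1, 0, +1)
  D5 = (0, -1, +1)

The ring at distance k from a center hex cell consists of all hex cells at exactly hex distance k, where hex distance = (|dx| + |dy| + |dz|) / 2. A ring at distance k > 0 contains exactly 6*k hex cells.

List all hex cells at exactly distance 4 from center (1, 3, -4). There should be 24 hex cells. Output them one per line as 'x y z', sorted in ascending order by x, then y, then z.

Walk ring at distance 4 from (1, 3, -4):
Start at center + D4*4 = (-3, 3, 0)
  hex 0: (-3, 3, 0)
  hex 1: (-2, 2, 0)
  hex 2: (-1, 1, 0)
  hex 3: (0, 0, 0)
  hex 4: (1, -1, 0)
  hex 5: (2, -1, -1)
  hex 6: (3, -1, -2)
  hex 7: (4, -1, -3)
  hex 8: (5, -1, -4)
  hex 9: (5, 0, -5)
  hex 10: (5, 1, -6)
  hex 11: (5, 2, -7)
  hex 12: (5, 3, -8)
  hex 13: (4, 4, -8)
  hex 14: (3, 5, -8)
  hex 15: (2, 6, -8)
  hex 16: (1, 7, -8)
  hex 17: (0, 7, -7)
  hex 18: (-1, 7, -6)
  hex 19: (-2, 7, -5)
  hex 20: (-3, 7, -4)
  hex 21: (-3, 6, -3)
  hex 22: (-3, 5, -2)
  hex 23: (-3, 4, -1)
Sorted: 24 hexes.

Answer: -3 3 0
-3 4 -1
-3 5 -2
-3 6 -3
-3 7 -4
-2 2 0
-2 7 -5
-1 1 0
-1 7 -6
0 0 0
0 7 -7
1 -1 0
1 7 -8
2 -1 -1
2 6 -8
3 -1 -2
3 5 -8
4 -1 -3
4 4 -8
5 -1 -4
5 0 -5
5 1 -6
5 2 -7
5 3 -8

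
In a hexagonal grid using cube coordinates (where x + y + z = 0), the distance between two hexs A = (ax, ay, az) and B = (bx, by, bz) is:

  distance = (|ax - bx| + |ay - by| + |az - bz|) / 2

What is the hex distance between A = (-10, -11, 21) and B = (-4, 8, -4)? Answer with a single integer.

|ax - bx| = |-10 - (-4)| = 6
|ay - by| = |-11 - 8| = 19
|az - bz| = |21 - (-4)| = 25
distance = (6 + 19 + 25) / 2 = 50 / 2 = 25

Answer: 25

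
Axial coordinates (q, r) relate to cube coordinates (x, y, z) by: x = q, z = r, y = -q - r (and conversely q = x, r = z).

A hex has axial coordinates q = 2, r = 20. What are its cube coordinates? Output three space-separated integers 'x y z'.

Answer: 2 -22 20

Derivation:
x = q = 2
z = r = 20
y = -x - z = -(2) - (20) = -22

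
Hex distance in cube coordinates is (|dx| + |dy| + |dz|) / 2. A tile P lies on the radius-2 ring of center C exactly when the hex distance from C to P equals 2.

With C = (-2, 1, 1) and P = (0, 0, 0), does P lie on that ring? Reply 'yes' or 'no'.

Answer: yes

Derivation:
|px - cx| = |0 - (-2)| = 2
|py - cy| = |0 - 1| = 1
|pz - cz| = |0 - 1| = 1
distance = (2+1+1)/2 = 4/2 = 2
radius = 2; distance == radius -> yes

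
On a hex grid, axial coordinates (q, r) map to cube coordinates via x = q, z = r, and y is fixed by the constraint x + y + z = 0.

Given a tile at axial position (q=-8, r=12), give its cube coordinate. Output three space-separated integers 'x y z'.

Answer: -8 -4 12

Derivation:
x = q = -8
z = r = 12
y = -x - z = -(-8) - (12) = -4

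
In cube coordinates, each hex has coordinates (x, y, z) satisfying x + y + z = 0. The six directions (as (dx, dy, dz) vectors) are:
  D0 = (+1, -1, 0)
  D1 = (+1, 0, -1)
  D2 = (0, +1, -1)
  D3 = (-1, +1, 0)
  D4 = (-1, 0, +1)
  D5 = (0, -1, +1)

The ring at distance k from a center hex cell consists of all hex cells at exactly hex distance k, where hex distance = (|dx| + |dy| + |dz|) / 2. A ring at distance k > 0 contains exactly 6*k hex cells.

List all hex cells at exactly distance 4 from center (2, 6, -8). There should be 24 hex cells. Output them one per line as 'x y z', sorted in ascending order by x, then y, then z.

Answer: -2 6 -4
-2 7 -5
-2 8 -6
-2 9 -7
-2 10 -8
-1 5 -4
-1 10 -9
0 4 -4
0 10 -10
1 3 -4
1 10 -11
2 2 -4
2 10 -12
3 2 -5
3 9 -12
4 2 -6
4 8 -12
5 2 -7
5 7 -12
6 2 -8
6 3 -9
6 4 -10
6 5 -11
6 6 -12

Derivation:
Walk ring at distance 4 from (2, 6, -8):
Start at center + D4*4 = (-2, 6, -4)
  hex 0: (-2, 6, -4)
  hex 1: (-1, 5, -4)
  hex 2: (0, 4, -4)
  hex 3: (1, 3, -4)
  hex 4: (2, 2, -4)
  hex 5: (3, 2, -5)
  hex 6: (4, 2, -6)
  hex 7: (5, 2, -7)
  hex 8: (6, 2, -8)
  hex 9: (6, 3, -9)
  hex 10: (6, 4, -10)
  hex 11: (6, 5, -11)
  hex 12: (6, 6, -12)
  hex 13: (5, 7, -12)
  hex 14: (4, 8, -12)
  hex 15: (3, 9, -12)
  hex 16: (2, 10, -12)
  hex 17: (1, 10, -11)
  hex 18: (0, 10, -10)
  hex 19: (-1, 10, -9)
  hex 20: (-2, 10, -8)
  hex 21: (-2, 9, -7)
  hex 22: (-2, 8, -6)
  hex 23: (-2, 7, -5)
Sorted: 24 hexes.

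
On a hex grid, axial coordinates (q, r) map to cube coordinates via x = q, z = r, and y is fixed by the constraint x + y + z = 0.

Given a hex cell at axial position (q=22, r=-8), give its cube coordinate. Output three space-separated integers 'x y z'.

Answer: 22 -14 -8

Derivation:
x = q = 22
z = r = -8
y = -x - z = -(22) - (-8) = -14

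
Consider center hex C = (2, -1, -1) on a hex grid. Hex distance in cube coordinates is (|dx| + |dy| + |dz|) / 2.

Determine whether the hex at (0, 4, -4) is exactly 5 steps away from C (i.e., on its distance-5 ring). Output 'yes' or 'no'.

|px - cx| = |0 - 2| = 2
|py - cy| = |4 - (-1)| = 5
|pz - cz| = |-4 - (-1)| = 3
distance = (2+5+3)/2 = 10/2 = 5
radius = 5; distance == radius -> yes

Answer: yes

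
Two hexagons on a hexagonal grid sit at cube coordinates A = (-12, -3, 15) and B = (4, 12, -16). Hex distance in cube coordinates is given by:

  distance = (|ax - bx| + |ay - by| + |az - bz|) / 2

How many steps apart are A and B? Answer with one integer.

Answer: 31

Derivation:
|ax - bx| = |-12 - 4| = 16
|ay - by| = |-3 - 12| = 15
|az - bz| = |15 - (-16)| = 31
distance = (16 + 15 + 31) / 2 = 62 / 2 = 31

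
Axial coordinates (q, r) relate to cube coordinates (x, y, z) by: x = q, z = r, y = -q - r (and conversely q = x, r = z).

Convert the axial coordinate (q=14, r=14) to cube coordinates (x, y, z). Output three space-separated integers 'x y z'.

Answer: 14 -28 14

Derivation:
x = q = 14
z = r = 14
y = -x - z = -(14) - (14) = -28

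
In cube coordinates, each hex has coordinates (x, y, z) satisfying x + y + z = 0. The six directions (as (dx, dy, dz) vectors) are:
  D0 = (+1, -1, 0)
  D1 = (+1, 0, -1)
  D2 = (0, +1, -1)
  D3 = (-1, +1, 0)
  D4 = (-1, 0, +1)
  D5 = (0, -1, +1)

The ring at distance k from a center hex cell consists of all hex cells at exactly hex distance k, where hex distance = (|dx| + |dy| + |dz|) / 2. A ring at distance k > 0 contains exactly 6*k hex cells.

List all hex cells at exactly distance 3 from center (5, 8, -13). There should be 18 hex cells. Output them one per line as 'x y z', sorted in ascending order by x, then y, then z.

Answer: 2 8 -10
2 9 -11
2 10 -12
2 11 -13
3 7 -10
3 11 -14
4 6 -10
4 11 -15
5 5 -10
5 11 -16
6 5 -11
6 10 -16
7 5 -12
7 9 -16
8 5 -13
8 6 -14
8 7 -15
8 8 -16

Derivation:
Walk ring at distance 3 from (5, 8, -13):
Start at center + D4*3 = (2, 8, -10)
  hex 0: (2, 8, -10)
  hex 1: (3, 7, -10)
  hex 2: (4, 6, -10)
  hex 3: (5, 5, -10)
  hex 4: (6, 5, -11)
  hex 5: (7, 5, -12)
  hex 6: (8, 5, -13)
  hex 7: (8, 6, -14)
  hex 8: (8, 7, -15)
  hex 9: (8, 8, -16)
  hex 10: (7, 9, -16)
  hex 11: (6, 10, -16)
  hex 12: (5, 11, -16)
  hex 13: (4, 11, -15)
  hex 14: (3, 11, -14)
  hex 15: (2, 11, -13)
  hex 16: (2, 10, -12)
  hex 17: (2, 9, -11)
Sorted: 18 hexes.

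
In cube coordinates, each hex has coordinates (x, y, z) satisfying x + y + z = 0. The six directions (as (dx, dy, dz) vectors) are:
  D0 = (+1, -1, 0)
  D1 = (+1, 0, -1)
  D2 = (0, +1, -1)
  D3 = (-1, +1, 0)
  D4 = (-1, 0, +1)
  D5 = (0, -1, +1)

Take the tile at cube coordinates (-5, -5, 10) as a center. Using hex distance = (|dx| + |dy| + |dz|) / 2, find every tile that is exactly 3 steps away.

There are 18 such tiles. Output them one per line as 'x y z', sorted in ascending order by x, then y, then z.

Walk ring at distance 3 from (-5, -5, 10):
Start at center + D4*3 = (-8, -5, 13)
  hex 0: (-8, -5, 13)
  hex 1: (-7, -6, 13)
  hex 2: (-6, -7, 13)
  hex 3: (-5, -8, 13)
  hex 4: (-4, -8, 12)
  hex 5: (-3, -8, 11)
  hex 6: (-2, -8, 10)
  hex 7: (-2, -7, 9)
  hex 8: (-2, -6, 8)
  hex 9: (-2, -5, 7)
  hex 10: (-3, -4, 7)
  hex 11: (-4, -3, 7)
  hex 12: (-5, -2, 7)
  hex 13: (-6, -2, 8)
  hex 14: (-7, -2, 9)
  hex 15: (-8, -2, 10)
  hex 16: (-8, -3, 11)
  hex 17: (-8, -4, 12)
Sorted: 18 hexes.

Answer: -8 -5 13
-8 -4 12
-8 -3 11
-8 -2 10
-7 -6 13
-7 -2 9
-6 -7 13
-6 -2 8
-5 -8 13
-5 -2 7
-4 -8 12
-4 -3 7
-3 -8 11
-3 -4 7
-2 -8 10
-2 -7 9
-2 -6 8
-2 -5 7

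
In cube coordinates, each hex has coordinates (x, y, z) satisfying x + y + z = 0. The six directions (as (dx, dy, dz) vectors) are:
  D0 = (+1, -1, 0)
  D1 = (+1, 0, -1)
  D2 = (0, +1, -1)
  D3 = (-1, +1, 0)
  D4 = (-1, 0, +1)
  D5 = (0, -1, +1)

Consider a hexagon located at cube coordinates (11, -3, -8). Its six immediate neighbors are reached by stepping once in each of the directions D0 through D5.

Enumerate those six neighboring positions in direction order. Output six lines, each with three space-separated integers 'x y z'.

Answer: 12 -4 -8
12 -3 -9
11 -2 -9
10 -2 -8
10 -3 -7
11 -4 -7

Derivation:
Center: (11, -3, -8). Add each direction:
  D0: (11, -3, -8) + (1, -1, 0) = (12, -4, -8)
  D1: (11, -3, -8) + (1, 0, -1) = (12, -3, -9)
  D2: (11, -3, -8) + (0, 1, -1) = (11, -2, -9)
  D3: (11, -3, -8) + (-1, 1, 0) = (10, -2, -8)
  D4: (11, -3, -8) + (-1, 0, 1) = (10, -3, -7)
  D5: (11, -3, -8) + (0, -1, 1) = (11, -4, -7)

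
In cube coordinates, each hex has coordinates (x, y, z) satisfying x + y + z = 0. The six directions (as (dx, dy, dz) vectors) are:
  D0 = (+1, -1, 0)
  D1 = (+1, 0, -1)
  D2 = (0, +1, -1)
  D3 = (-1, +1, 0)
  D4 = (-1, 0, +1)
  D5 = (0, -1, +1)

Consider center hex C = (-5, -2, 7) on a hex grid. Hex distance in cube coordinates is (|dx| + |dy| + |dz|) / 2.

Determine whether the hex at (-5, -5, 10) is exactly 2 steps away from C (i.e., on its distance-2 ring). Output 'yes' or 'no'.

|px - cx| = |-5 - (-5)| = 0
|py - cy| = |-5 - (-2)| = 3
|pz - cz| = |10 - 7| = 3
distance = (0+3+3)/2 = 6/2 = 3
radius = 2; distance != radius -> no

Answer: no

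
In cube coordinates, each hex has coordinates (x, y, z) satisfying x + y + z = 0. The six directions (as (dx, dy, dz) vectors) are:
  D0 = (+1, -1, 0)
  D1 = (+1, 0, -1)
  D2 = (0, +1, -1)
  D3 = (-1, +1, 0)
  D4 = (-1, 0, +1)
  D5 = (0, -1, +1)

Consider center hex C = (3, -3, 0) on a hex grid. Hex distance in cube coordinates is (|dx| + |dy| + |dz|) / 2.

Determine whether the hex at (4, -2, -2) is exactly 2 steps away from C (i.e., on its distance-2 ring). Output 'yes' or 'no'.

Answer: yes

Derivation:
|px - cx| = |4 - 3| = 1
|py - cy| = |-2 - (-3)| = 1
|pz - cz| = |-2 - 0| = 2
distance = (1+1+2)/2 = 4/2 = 2
radius = 2; distance == radius -> yes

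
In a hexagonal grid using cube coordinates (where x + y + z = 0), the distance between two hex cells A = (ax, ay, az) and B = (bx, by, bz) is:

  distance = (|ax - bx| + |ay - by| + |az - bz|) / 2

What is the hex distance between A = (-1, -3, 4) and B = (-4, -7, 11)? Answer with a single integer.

|ax - bx| = |-1 - (-4)| = 3
|ay - by| = |-3 - (-7)| = 4
|az - bz| = |4 - 11| = 7
distance = (3 + 4 + 7) / 2 = 14 / 2 = 7

Answer: 7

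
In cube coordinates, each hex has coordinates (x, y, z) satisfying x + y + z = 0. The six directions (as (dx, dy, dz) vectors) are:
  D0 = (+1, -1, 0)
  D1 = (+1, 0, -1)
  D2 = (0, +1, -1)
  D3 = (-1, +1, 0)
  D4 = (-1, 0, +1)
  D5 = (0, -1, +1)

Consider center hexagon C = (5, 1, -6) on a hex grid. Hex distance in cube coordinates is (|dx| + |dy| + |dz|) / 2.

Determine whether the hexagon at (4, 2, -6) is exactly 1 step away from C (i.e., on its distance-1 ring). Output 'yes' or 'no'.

|px - cx| = |4 - 5| = 1
|py - cy| = |2 - 1| = 1
|pz - cz| = |-6 - (-6)| = 0
distance = (1+1+0)/2 = 2/2 = 1
radius = 1; distance == radius -> yes

Answer: yes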